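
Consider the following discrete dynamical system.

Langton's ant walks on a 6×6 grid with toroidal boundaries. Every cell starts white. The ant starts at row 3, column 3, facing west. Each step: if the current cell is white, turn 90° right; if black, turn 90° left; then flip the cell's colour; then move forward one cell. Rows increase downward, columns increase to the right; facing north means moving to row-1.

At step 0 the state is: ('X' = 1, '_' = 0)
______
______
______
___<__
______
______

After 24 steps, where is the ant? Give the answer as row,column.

0) ______
______
______
___<__
______
______
1) ______
______
___^__
___X__
______
______
2) ______
______
___X>_
___X__
______
______
3) ______
______
___XX_
___Xv_
______
______
4) ______
______
___XX_
___<X_
______
______
5) ______
______
___XX_
____X_
___v__
______
6) ______
______
___XX_
____X_
__<X__
______
7) ______
______
___XX_
__^_X_
__XX__
______
8) ______
______
___XX_
__X>X_
__XX__
______
9) ______
______
___XX_
__XXX_
__Xv__
______
10) ______
______
___XX_
__XXX_
__X_>_
______
11) ______
______
___XX_
__XXX_
__X_X_
____v_
12) ______
______
___XX_
__XXX_
__X_X_
___<X_
13) ______
______
___XX_
__XXX_
__X^X_
___XX_
14) ______
______
___XX_
__XXX_
__XX>_
___XX_
15) ______
______
___XX_
__XX^_
__XX__
___XX_
16) ______
______
___XX_
__X<__
__XX__
___XX_
17) ______
______
___XX_
__X___
__Xv__
___XX_
18) ______
______
___XX_
__X___
__X_>_
___XX_
19) ______
______
___XX_
__X___
__X_X_
___Xv_
20) ______
______
___XX_
__X___
__X_X_
___X_>
21) _____v
______
___XX_
__X___
__X_X_
___X_X
22) ____<X
______
___XX_
__X___
__X_X_
___X_X
23) ____XX
______
___XX_
__X___
__X_X_
___X^X
24) ____XX
______
___XX_
__X___
__X_X_
___XX>

5,5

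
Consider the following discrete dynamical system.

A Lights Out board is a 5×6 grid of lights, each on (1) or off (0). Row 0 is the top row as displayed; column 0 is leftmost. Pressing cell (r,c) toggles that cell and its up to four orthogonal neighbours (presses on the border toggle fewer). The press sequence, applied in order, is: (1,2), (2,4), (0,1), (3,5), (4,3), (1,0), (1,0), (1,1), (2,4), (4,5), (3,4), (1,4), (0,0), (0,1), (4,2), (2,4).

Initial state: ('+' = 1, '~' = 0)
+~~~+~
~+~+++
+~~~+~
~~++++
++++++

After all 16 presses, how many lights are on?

step 0: +~~~+~
~+~+++
+~~~+~
~~++++
++++++
step 1: +~+~+~
~~+~++
+~+~+~
~~++++
++++++
step 2: +~+~+~
~~+~~+
+~++~+
~~++~+
++++++
step 3: ~+~~+~
~++~~+
+~++~+
~~++~+
++++++
step 4: ~+~~+~
~++~~+
+~++~~
~~+++~
+++++~
step 5: ~+~~+~
~++~~+
+~++~~
~~+~+~
++~~~~
step 6: ++~~+~
+~+~~+
~~++~~
~~+~+~
++~~~~
step 7: ~+~~+~
~++~~+
+~++~~
~~+~+~
++~~~~
step 8: ~~~~+~
+~~~~+
++++~~
~~+~+~
++~~~~
step 9: ~~~~+~
+~~~++
+++~++
~~+~~~
++~~~~
step 10: ~~~~+~
+~~~++
+++~++
~~+~~+
++~~++
step 11: ~~~~+~
+~~~++
+++~~+
~~+++~
++~~~+
step 12: ~~~~~~
+~~+~~
+++~++
~~+++~
++~~~+
step 13: ++~~~~
~~~+~~
+++~++
~~+++~
++~~~+
step 14: ~~+~~~
~+~+~~
+++~++
~~+++~
++~~~+
step 15: ~~+~~~
~+~+~~
+++~++
~~~++~
+~++~+
step 16: ~~+~~~
~+~++~
++++~~
~~~+~~
+~++~+

13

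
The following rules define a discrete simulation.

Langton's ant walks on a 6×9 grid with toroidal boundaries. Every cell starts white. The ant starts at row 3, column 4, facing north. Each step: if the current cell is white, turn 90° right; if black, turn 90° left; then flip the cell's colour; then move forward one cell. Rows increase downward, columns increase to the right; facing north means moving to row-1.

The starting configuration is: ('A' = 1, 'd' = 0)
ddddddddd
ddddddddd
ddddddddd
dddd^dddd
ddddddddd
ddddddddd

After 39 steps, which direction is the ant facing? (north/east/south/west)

east

[0] ddddddddd
ddddddddd
ddddddddd
dddd^dddd
ddddddddd
ddddddddd
[1] ddddddddd
ddddddddd
ddddddddd
ddddA>ddd
ddddddddd
ddddddddd
[2] ddddddddd
ddddddddd
ddddddddd
ddddAAddd
dddddvddd
ddddddddd
[3] ddddddddd
ddddddddd
ddddddddd
ddddAAddd
dddd<Addd
ddddddddd
[4] ddddddddd
ddddddddd
ddddddddd
dddd^Addd
ddddAAddd
ddddddddd
[5] ddddddddd
ddddddddd
ddddddddd
ddd<dAddd
ddddAAddd
ddddddddd
[6] ddddddddd
ddddddddd
ddd^ddddd
dddAdAddd
ddddAAddd
ddddddddd
[7] ddddddddd
ddddddddd
dddA>dddd
dddAdAddd
ddddAAddd
ddddddddd
[8] ddddddddd
ddddddddd
dddAAdddd
dddAvAddd
ddddAAddd
ddddddddd
[9] ddddddddd
ddddddddd
dddAAdddd
ddd<AAddd
ddddAAddd
ddddddddd
[10] ddddddddd
ddddddddd
dddAAdddd
ddddAAddd
dddvAAddd
ddddddddd
[11] ddddddddd
ddddddddd
dddAAdddd
ddddAAddd
dd<AAAddd
ddddddddd
[12] ddddddddd
ddddddddd
dddAAdddd
dd^dAAddd
ddAAAAddd
ddddddddd
[13] ddddddddd
ddddddddd
dddAAdddd
ddA>AAddd
ddAAAAddd
ddddddddd
[14] ddddddddd
ddddddddd
dddAAdddd
ddAAAAddd
ddAvAAddd
ddddddddd
[15] ddddddddd
ddddddddd
dddAAdddd
ddAAAAddd
ddAd>Addd
ddddddddd
[16] ddddddddd
ddddddddd
dddAAdddd
ddAA^Addd
ddAddAddd
ddddddddd
[17] ddddddddd
ddddddddd
dddAAdddd
ddA<dAddd
ddAddAddd
ddddddddd
[18] ddddddddd
ddddddddd
dddAAdddd
ddAddAddd
ddAvdAddd
ddddddddd
[19] ddddddddd
ddddddddd
dddAAdddd
ddAddAddd
dd<AdAddd
ddddddddd
[20] ddddddddd
ddddddddd
dddAAdddd
ddAddAddd
dddAdAddd
ddvdddddd
[21] ddddddddd
ddddddddd
dddAAdddd
ddAddAddd
dddAdAddd
d<Adddddd
[22] ddddddddd
ddddddddd
dddAAdddd
ddAddAddd
d^dAdAddd
dAAdddddd
[23] ddddddddd
ddddddddd
dddAAdddd
ddAddAddd
dA>AdAddd
dAAdddddd
[24] ddddddddd
ddddddddd
dddAAdddd
ddAddAddd
dAAAdAddd
dAvdddddd
[25] ddddddddd
ddddddddd
dddAAdddd
ddAddAddd
dAAAdAddd
dAd>ddddd
[26] dddvddddd
ddddddddd
dddAAdddd
ddAddAddd
dAAAdAddd
dAdAddddd
[27] dd<Addddd
ddddddddd
dddAAdddd
ddAddAddd
dAAAdAddd
dAdAddddd
[28] ddAAddddd
ddddddddd
dddAAdddd
ddAddAddd
dAAAdAddd
dA^Addddd
[29] ddAAddddd
ddddddddd
dddAAdddd
ddAddAddd
dAAAdAddd
dAA>ddddd
[30] ddAAddddd
ddddddddd
dddAAdddd
ddAddAddd
dAA^dAddd
dAAdddddd
[31] ddAAddddd
ddddddddd
dddAAdddd
ddAddAddd
dA<ddAddd
dAAdddddd
[32] ddAAddddd
ddddddddd
dddAAdddd
ddAddAddd
dAdddAddd
dAvdddddd
[33] ddAAddddd
ddddddddd
dddAAdddd
ddAddAddd
dAdddAddd
dAd>ddddd
[34] ddAvddddd
ddddddddd
dddAAdddd
ddAddAddd
dAdddAddd
dAdAddddd
[35] ddAd>dddd
ddddddddd
dddAAdddd
ddAddAddd
dAdddAddd
dAdAddddd
[36] ddAdAdddd
ddddvdddd
dddAAdddd
ddAddAddd
dAdddAddd
dAdAddddd
[37] ddAdAdddd
ddd<Adddd
dddAAdddd
ddAddAddd
dAdddAddd
dAdAddddd
[38] ddA^Adddd
dddAAdddd
dddAAdddd
ddAddAddd
dAdddAddd
dAdAddddd
[39] ddAA>dddd
dddAAdddd
dddAAdddd
ddAddAddd
dAdddAddd
dAdAddddd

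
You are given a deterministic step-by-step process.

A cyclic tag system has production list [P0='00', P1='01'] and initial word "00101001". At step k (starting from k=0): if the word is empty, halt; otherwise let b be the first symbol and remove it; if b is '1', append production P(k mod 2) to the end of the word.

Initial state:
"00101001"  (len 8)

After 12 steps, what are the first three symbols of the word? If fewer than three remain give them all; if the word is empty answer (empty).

0) "00101001"  (len 8)
1) "0101001"  (len 7)
2) "101001"  (len 6)
3) "0100100"  (len 7)
4) "100100"  (len 6)
5) "0010000"  (len 7)
6) "010000"  (len 6)
7) "10000"  (len 5)
8) "000001"  (len 6)
9) "00001"  (len 5)
10) "0001"  (len 4)
11) "001"  (len 3)
12) "01"  (len 2)

01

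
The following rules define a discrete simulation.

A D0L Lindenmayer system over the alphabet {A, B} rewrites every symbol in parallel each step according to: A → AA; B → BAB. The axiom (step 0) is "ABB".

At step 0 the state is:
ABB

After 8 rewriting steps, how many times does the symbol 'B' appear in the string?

[0] ABB
[1] AABABBAB
[2] AAAABABAABABBABAABAB
[3] AAAAAAAABABAABABAAAABABAABABBABAABABAAAABABAABAB
[4] AAAAAAAAAAAAAAAABABAABABAAAABABAABABAAAAAAAABABAABABAAAABABAABABBABAABABAAAABABAABABAAAAAAAABABAABABAAAABABAABAB
[5] AAAAAAAAAAAAAAAAAAAAAAAAAAAAAAAABABAABABAAAABABAABABAAAAAA…AAAAAAAAAABABAABABAAAABABAABABAAAAAAAABABAABABAAAABABAABAB  (len 256)
[6] AAAAAAAAAAAAAAAAAAAAAAAAAAAAAAAAAAAAAAAAAAAAAAAAAAAAAAAAAA…AAAAAAAAAABABAABABAAAABABAABABAAAAAAAABABAABABAAAABABAABAB  (len 576)
[7] AAAAAAAAAAAAAAAAAAAAAAAAAAAAAAAAAAAAAAAAAAAAAAAAAAAAAAAAAA…AAAAAAAAAABABAABABAAAABABAABABAAAAAAAABABAABABAAAABABAABAB  (len 1280)
[8] AAAAAAAAAAAAAAAAAAAAAAAAAAAAAAAAAAAAAAAAAAAAAAAAAAAAAAAAAA…AAAAAAAAAABABAABABAAAABABAABABAAAAAAAABABAABABAAAABABAABAB  (len 2816)

512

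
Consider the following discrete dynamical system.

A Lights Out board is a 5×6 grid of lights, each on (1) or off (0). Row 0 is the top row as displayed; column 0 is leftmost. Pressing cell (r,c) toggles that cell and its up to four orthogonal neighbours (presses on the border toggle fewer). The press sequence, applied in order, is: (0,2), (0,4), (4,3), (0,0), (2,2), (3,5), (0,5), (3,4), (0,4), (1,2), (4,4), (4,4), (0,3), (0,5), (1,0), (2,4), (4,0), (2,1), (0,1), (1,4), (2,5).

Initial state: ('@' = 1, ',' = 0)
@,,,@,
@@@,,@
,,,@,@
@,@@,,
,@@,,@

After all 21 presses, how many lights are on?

0) @,,,@,
@@@,,@
,,,@,@
@,@@,,
,@@,,@
1) @@@@@,
@@,,,@
,,,@,@
@,@@,,
,@@,,@
2) @@@,,@
@@,,@@
,,,@,@
@,@@,,
,@@,,@
3) @@@,,@
@@,,@@
,,,@,@
@,@,,,
,@,@@@
4) ,,@,,@
,@,,@@
,,,@,@
@,@,,,
,@,@@@
5) ,,@,,@
,@@,@@
,@@,,@
@,,,,,
,@,@@@
6) ,,@,,@
,@@,@@
,@@,,,
@,,,@@
,@,@@,
7) ,,@,@,
,@@,@,
,@@,,,
@,,,@@
,@,@@,
8) ,,@,@,
,@@,@,
,@@,@,
@,,@,,
,@,@,,
9) ,,@@,@
,@@,,,
,@@,@,
@,,@,,
,@,@,,
10) ,,,@,@
,,,@,,
,@,,@,
@,,@,,
,@,@,,
11) ,,,@,@
,,,@,,
,@,,@,
@,,@@,
,@,,@@
12) ,,,@,@
,,,@,,
,@,,@,
@,,@,,
,@,@,,
13) ,,@,@@
,,,,,,
,@,,@,
@,,@,,
,@,@,,
14) ,,@,,,
,,,,,@
,@,,@,
@,,@,,
,@,@,,
15) @,@,,,
@@,,,@
@@,,@,
@,,@,,
,@,@,,
16) @,@,,,
@@,,@@
@@,@,@
@,,@@,
,@,@,,
17) @,@,,,
@@,,@@
@@,@,@
,,,@@,
@,,@,,
18) @,@,,,
@,,,@@
,,@@,@
,@,@@,
@,,@,,
19) ,@,,,,
@@,,@@
,,@@,@
,@,@@,
@,,@,,
20) ,@,,@,
@@,@,,
,,@@@@
,@,@@,
@,,@,,
21) ,@,,@,
@@,@,@
,,@@,,
,@,@@@
@,,@,,

14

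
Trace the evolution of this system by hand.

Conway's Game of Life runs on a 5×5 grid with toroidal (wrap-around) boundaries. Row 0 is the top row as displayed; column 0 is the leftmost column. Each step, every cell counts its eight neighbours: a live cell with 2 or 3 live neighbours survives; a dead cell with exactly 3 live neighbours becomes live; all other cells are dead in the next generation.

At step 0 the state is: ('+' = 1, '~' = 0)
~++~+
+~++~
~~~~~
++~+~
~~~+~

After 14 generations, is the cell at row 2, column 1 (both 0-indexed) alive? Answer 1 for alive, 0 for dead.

k=0  ~++~+
+~++~
~~~~~
++~+~
~~~+~
k=1  ++~~+
+~+++
+~~+~
~~+~+
~~~+~
k=2  ~+~~~
~~+~~
+~~~~
~~+~+
~+++~
k=3  ~+~+~
~+~~~
~+~+~
+~+~+
++~+~
k=4  ~+~~+
++~~~
~+~++
~~~~~
~~~+~
k=5  ~++~+
~+~+~
~++~+
~~+++
~~~~~
k=6  ++++~
~~~~+
~+~~+
+++~+
++~~+
k=7  ~~++~
~~~~+
~++~+
~~+~~
~~~~~
k=8  ~~~+~
++~~+
+++~~
~+++~
~~++~
k=9  ++~+~
~~~++
~~~~~
+~~~+
~+~~+
k=10  ~+~+~
+~+++
+~~+~
+~~~+
~+++~
k=11  ~~~~~
+~~~~
~~+~~
+~~~~
~+~+~
k=12  ~~~~~
~~~~~
~+~~~
~++~~
~~~~~
k=13  ~~~~~
~~~~~
~++~~
~++~~
~~~~~
k=14  ~~~~~
~~~~~
~++~~
~++~~
~~~~~

1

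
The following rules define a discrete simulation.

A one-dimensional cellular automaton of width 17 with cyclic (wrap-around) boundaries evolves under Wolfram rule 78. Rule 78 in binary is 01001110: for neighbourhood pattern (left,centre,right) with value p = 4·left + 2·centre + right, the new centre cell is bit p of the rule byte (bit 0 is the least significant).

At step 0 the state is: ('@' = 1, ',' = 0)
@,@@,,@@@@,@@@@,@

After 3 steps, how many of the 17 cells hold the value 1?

11

t=0: @,@@,,@@@@,@@@@,@
t=1: @,@@,@@,,@,@,,@,@
t=2: @,@@,@@,@@,@,@@,@
t=3: @,@@,@@,@@,@,@@,@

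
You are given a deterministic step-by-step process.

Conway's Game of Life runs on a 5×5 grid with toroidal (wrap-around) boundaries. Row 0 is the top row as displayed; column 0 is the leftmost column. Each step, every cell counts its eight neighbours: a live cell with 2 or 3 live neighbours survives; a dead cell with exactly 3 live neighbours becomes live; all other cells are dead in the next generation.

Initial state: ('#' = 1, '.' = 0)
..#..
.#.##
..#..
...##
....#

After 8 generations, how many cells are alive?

6

0) ..#..
.#.##
..#..
...##
....#
1) #.#.#
.#.#.
#.#..
...##
....#
2) ###.#
...#.
###..
#..##
.....
3) #####
...#.
###..
#.###
..#..
4) ##..#
.....
#....
#...#
.....
5) #....
.#..#
#...#
#...#
.#...
6) ##...
.#..#
.#.#.
.#..#
.#..#
7) .##.#
.#..#
.#.##
.#.##
.##.#
8) ....#
.#..#
.#...
.#...
....#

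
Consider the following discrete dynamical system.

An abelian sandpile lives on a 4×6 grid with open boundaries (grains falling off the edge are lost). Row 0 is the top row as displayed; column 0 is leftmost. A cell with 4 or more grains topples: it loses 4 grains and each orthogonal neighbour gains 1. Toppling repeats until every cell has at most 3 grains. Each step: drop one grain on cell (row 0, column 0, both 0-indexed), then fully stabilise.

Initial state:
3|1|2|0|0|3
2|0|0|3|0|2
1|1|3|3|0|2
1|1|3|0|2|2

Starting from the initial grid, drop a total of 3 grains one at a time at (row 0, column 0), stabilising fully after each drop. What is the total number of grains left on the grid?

36

step 0: 3|1|2|0|0|3
2|0|0|3|0|2
1|1|3|3|0|2
1|1|3|0|2|2
step 1: 0|2|2|0|0|3
3|0|0|3|0|2
1|1|3|3|0|2
1|1|3|0|2|2
step 2: 1|2|2|0|0|3
3|0|0|3|0|2
1|1|3|3|0|2
1|1|3|0|2|2
step 3: 2|2|2|0|0|3
3|0|0|3|0|2
1|1|3|3|0|2
1|1|3|0|2|2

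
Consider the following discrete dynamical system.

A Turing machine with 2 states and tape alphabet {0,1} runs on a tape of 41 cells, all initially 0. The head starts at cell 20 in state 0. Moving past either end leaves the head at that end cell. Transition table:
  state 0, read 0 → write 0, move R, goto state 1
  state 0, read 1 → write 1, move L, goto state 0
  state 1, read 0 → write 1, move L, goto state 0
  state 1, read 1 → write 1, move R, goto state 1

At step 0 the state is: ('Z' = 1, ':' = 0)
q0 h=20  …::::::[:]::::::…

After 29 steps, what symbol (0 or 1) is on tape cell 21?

0) q0 h=20  …::::::[:]::::::…
1) q1 h=21  …::::::[:]::::::…
2) q0 h=20  …::::::[:]Z:::::…
3) q1 h=21  …::::::[Z]::::::…
4) q1 h=22  …:::::Z[:]::::::…
5) q0 h=21  …::::::[Z]Z:::::…
6) q0 h=20  …::::::[:]ZZ::::…
7) q1 h=21  …::::::[Z]Z:::::…
8) q1 h=22  …:::::Z[Z]::::::…
9) q1 h=23  …::::ZZ[:]::::::…
10) q0 h=22  …:::::Z[Z]Z:::::…
11) q0 h=21  …::::::[Z]ZZ::::…
12) q0 h=20  …::::::[:]ZZZ:::…
13) q1 h=21  …::::::[Z]ZZ::::…
14) q1 h=22  …:::::Z[Z]Z:::::…
15) q1 h=23  …::::ZZ[Z]::::::…
16) q1 h=24  …:::ZZZ[:]::::::…
17) q0 h=23  …::::ZZ[Z]Z:::::…
18) q0 h=22  …:::::Z[Z]ZZ::::…
19) q0 h=21  …::::::[Z]ZZZ:::…
20) q0 h=20  …::::::[:]ZZZZ::…
21) q1 h=21  …::::::[Z]ZZZ:::…
22) q1 h=22  …:::::Z[Z]ZZ::::…
23) q1 h=23  …::::ZZ[Z]Z:::::…
24) q1 h=24  …:::ZZZ[Z]::::::…
25) q1 h=25  …::ZZZZ[:]::::::…
26) q0 h=24  …:::ZZZ[Z]Z:::::…
27) q0 h=23  …::::ZZ[Z]ZZ::::…
28) q0 h=22  …:::::Z[Z]ZZZ:::…
29) q0 h=21  …::::::[Z]ZZZZ::…

1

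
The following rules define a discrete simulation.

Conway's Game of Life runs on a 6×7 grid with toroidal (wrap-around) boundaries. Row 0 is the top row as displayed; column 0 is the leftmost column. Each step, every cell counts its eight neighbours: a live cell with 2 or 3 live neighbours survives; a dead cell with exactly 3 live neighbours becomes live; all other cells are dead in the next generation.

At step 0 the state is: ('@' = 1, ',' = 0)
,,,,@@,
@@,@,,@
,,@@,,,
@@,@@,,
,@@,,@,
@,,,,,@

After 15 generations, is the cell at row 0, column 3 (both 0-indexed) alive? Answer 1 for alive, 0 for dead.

[0] ,,,,@@,
@@,@,,@
,,@@,,,
@@,@@,,
,@@,,@,
@,,,,,@
[1] ,@,,@@,
@@,@,@@
,,,,,,@
@,,,@,,
,,@@@@,
@@,,@,@
[2] ,,,@,,,
,@@,,,,
,@,,@,,
,,,,@,@
,,@,,,,
@@,,,,@
[3] ,,,,,,,
,@@@,,,
@@@@,@,
,,,@,@,
,@,,,@@
@@@,,,,
[4] @,,@,,,
@,,@@,,
@,,,,,@
,,,@,@,
,@,,@@@
@@@,,,@
[5] ,,,@@,,
@@,@@,,
@,,@,@@
,,,,,,,
,@,@@,,
,,@@@,,
[6] ,@,,,@,
@@,,,,,
@@@@,@@
@,@@,@@
,,,,@,,
,,,,,@,
[7] @@,,,,@
,,,,@@,
,,,@,@,
,,,,,,,
,,,@@,,
,,,,@@,
[8] @,,,,,@
@,,,@@,
,,,,,@,
,,,@,,,
,,,@@@,
@,,@@@@
[9] ,@,@,,,
@,,,@@,
,,,,,@@
,,,@,@,
,,@,,,,
@,,@,,,
[10] @@@@,,@
@,,,@@,
,,,,,,,
,,,,@@@
,,@@@,,
,@,@,,,
[11] ,,,@,@@
@,@@@@,
,,,,,,,
,,,,@@,
,,@,,,,
,,,,,,,
[12] ,,@@,@@
,,@@,@,
,,,,,,@
,,,,,,,
,,,,,,,
,,,,,,,
[13] ,,@@,@@
,,@@,@,
,,,,,,,
,,,,,,,
,,,,,,,
,,,,,,,
[14] ,,@@,@@
,,@@,@@
,,,,,,,
,,,,,,,
,,,,,,,
,,,,,,,
[15] ,,@@,@@
,,@@,@@
,,,,,,,
,,,,,,,
,,,,,,,
,,,,,,,

1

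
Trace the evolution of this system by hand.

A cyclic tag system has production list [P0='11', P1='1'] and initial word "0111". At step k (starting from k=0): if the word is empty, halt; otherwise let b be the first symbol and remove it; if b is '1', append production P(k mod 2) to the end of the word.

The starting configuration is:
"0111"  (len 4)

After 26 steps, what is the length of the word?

15

t=0: "0111"  (len 4)
t=1: "111"  (len 3)
t=2: "111"  (len 3)
t=3: "1111"  (len 4)
t=4: "1111"  (len 4)
t=5: "11111"  (len 5)
t=6: "11111"  (len 5)
t=7: "111111"  (len 6)
t=8: "111111"  (len 6)
t=9: "1111111"  (len 7)
t=10: "1111111"  (len 7)
t=11: "11111111"  (len 8)
t=12: "11111111"  (len 8)
t=13: "111111111"  (len 9)
t=14: "111111111"  (len 9)
t=15: "1111111111"  (len 10)
t=16: "1111111111"  (len 10)
t=17: "11111111111"  (len 11)
t=18: "11111111111"  (len 11)
t=19: "111111111111"  (len 12)
t=20: "111111111111"  (len 12)
t=21: "1111111111111"  (len 13)
t=22: "1111111111111"  (len 13)
t=23: "11111111111111"  (len 14)
t=24: "11111111111111"  (len 14)
t=25: "111111111111111"  (len 15)
t=26: "111111111111111"  (len 15)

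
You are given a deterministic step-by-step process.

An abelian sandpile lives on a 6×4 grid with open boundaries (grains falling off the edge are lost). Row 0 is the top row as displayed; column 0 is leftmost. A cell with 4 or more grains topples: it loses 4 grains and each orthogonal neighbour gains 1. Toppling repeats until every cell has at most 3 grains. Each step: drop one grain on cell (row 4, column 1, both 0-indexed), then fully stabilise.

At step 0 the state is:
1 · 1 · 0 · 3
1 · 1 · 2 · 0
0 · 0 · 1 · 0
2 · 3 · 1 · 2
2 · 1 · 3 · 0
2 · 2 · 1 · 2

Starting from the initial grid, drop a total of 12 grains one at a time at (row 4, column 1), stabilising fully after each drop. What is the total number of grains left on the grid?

35

0) 1 · 1 · 0 · 3
1 · 1 · 2 · 0
0 · 0 · 1 · 0
2 · 3 · 1 · 2
2 · 1 · 3 · 0
2 · 2 · 1 · 2
1) 1 · 1 · 0 · 3
1 · 1 · 2 · 0
0 · 0 · 1 · 0
2 · 3 · 1 · 2
2 · 2 · 3 · 0
2 · 2 · 1 · 2
2) 1 · 1 · 0 · 3
1 · 1 · 2 · 0
0 · 0 · 1 · 0
2 · 3 · 1 · 2
2 · 3 · 3 · 0
2 · 2 · 1 · 2
3) 1 · 1 · 0 · 3
1 · 1 · 2 · 0
0 · 1 · 1 · 0
3 · 0 · 3 · 2
3 · 2 · 0 · 1
2 · 3 · 2 · 2
4) 1 · 1 · 0 · 3
1 · 1 · 2 · 0
0 · 1 · 1 · 0
3 · 0 · 3 · 2
3 · 3 · 0 · 1
2 · 3 · 2 · 2
5) 1 · 1 · 0 · 3
1 · 1 · 2 · 0
1 · 1 · 1 · 0
0 · 2 · 3 · 2
2 · 2 · 1 · 1
0 · 1 · 3 · 2
6) 1 · 1 · 0 · 3
1 · 1 · 2 · 0
1 · 1 · 1 · 0
0 · 2 · 3 · 2
2 · 3 · 1 · 1
0 · 1 · 3 · 2
7) 1 · 1 · 0 · 3
1 · 1 · 2 · 0
1 · 1 · 1 · 0
0 · 3 · 3 · 2
3 · 0 · 2 · 1
0 · 2 · 3 · 2
8) 1 · 1 · 0 · 3
1 · 1 · 2 · 0
1 · 1 · 1 · 0
0 · 3 · 3 · 2
3 · 1 · 2 · 1
0 · 2 · 3 · 2
9) 1 · 1 · 0 · 3
1 · 1 · 2 · 0
1 · 1 · 1 · 0
0 · 3 · 3 · 2
3 · 2 · 2 · 1
0 · 2 · 3 · 2
10) 1 · 1 · 0 · 3
1 · 1 · 2 · 0
1 · 1 · 1 · 0
0 · 3 · 3 · 2
3 · 3 · 2 · 1
0 · 2 · 3 · 2
11) 1 · 1 · 0 · 3
1 · 1 · 2 · 0
1 · 2 · 2 · 0
2 · 2 · 1 · 3
1 · 0 · 2 · 2
2 · 1 · 1 · 3
12) 1 · 1 · 0 · 3
1 · 1 · 2 · 0
1 · 2 · 2 · 0
2 · 2 · 1 · 3
1 · 1 · 2 · 2
2 · 1 · 1 · 3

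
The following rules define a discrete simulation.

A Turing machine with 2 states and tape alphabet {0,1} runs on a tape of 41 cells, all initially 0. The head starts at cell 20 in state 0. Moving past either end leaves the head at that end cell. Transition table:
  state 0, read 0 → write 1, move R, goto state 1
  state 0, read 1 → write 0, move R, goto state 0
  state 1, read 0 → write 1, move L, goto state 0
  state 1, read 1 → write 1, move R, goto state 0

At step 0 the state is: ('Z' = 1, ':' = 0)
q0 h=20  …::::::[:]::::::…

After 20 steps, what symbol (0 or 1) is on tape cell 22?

gen 0: q0 h=20  …::::::[:]::::::…
gen 1: q1 h=21  …:::::Z[:]::::::…
gen 2: q0 h=20  …::::::[Z]Z:::::…
gen 3: q0 h=21  …::::::[Z]::::::…
gen 4: q0 h=22  …::::::[:]::::::…
gen 5: q1 h=23  …:::::Z[:]::::::…
gen 6: q0 h=22  …::::::[Z]Z:::::…
gen 7: q0 h=23  …::::::[Z]::::::…
gen 8: q0 h=24  …::::::[:]::::::…
gen 9: q1 h=25  …:::::Z[:]::::::…
gen 10: q0 h=24  …::::::[Z]Z:::::…
gen 11: q0 h=25  …::::::[Z]::::::…
gen 12: q0 h=26  …::::::[:]::::::…
gen 13: q1 h=27  …:::::Z[:]::::::…
gen 14: q0 h=26  …::::::[Z]Z:::::…
gen 15: q0 h=27  …::::::[Z]::::::…
gen 16: q0 h=28  …::::::[:]::::::…
gen 17: q1 h=29  …:::::Z[:]::::::…
gen 18: q0 h=28  …::::::[Z]Z:::::…
gen 19: q0 h=29  …::::::[Z]::::::…
gen 20: q0 h=30  …::::::[:]::::::…

0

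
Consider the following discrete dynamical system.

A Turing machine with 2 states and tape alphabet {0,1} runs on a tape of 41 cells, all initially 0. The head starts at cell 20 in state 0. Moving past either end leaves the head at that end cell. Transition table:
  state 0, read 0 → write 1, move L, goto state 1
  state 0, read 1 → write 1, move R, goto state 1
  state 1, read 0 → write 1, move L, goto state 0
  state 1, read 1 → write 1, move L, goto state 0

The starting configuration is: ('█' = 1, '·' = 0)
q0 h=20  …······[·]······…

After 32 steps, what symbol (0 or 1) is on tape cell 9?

1

step 0: q0 h=20  …······[·]······…
step 1: q1 h=19  …······[·]█·····…
step 2: q0 h=18  …······[·]██····…
step 3: q1 h=17  …······[·]███···…
step 4: q0 h=16  …······[·]████··…
step 5: q1 h=15  …······[·]█████·…
step 6: q0 h=14  …······[·]██████…
step 7: q1 h=13  …······[·]██████…
step 8: q0 h=12  …······[·]██████…
step 9: q1 h=11  …······[·]██████…
step 10: q0 h=10  …······[·]██████…
step 11: q1 h= 9  …······[·]██████…
step 12: q0 h= 8  …······[·]██████…
step 13: q1 h= 7  …······[·]██████…
step 14: q0 h= 6  |······[·]██████…
step 15: q1 h= 5  |·····[·]██████…
step 16: q0 h= 4  |····[·]██████…
step 17: q1 h= 3  |···[·]██████…
step 18: q0 h= 2  |··[·]██████…
step 19: q1 h= 1  |·[·]██████…
step 20: q0 h= 0  |[·]██████…
step 21: q1 h= 0  |[█]██████…
step 22: q0 h= 0  |[█]██████…
step 23: q1 h= 1  |█[█]██████…
step 24: q0 h= 0  |[█]██████…
step 25: q1 h= 1  |█[█]██████…
step 26: q0 h= 0  |[█]██████…
step 27: q1 h= 1  |█[█]██████…
step 28: q0 h= 0  |[█]██████…
step 29: q1 h= 1  |█[█]██████…
step 30: q0 h= 0  |[█]██████…
step 31: q1 h= 1  |█[█]██████…
step 32: q0 h= 0  |[█]██████…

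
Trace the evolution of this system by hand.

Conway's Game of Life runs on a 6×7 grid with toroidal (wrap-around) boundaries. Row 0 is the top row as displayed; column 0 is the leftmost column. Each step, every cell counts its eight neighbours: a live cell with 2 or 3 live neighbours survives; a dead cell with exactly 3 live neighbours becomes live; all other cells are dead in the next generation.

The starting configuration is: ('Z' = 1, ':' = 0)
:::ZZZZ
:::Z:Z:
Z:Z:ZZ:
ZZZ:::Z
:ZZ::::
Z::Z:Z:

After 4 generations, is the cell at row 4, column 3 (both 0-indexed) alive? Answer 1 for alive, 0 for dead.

1

step 0: :::ZZZZ
:::Z:Z:
Z:Z:ZZ:
ZZZ:::Z
:ZZ::::
Z::Z:Z:
step 1: ::ZZ:::
::Z::::
Z:Z:ZZ:
:::::ZZ
:::Z:::
ZZ:Z:Z:
step 2: :::ZZ::
::Z:Z::
:Z:ZZZ:
:::Z:ZZ
Z:Z::Z:
:Z:Z:::
step 3: ::::Z::
::Z::::
::::::Z
ZZ:Z:::
ZZZZ:Z:
:Z:Z:::
step 4: ::ZZ:::
:::::::
ZZZ::::
:::ZZ::
:::Z::Z
ZZ:Z:::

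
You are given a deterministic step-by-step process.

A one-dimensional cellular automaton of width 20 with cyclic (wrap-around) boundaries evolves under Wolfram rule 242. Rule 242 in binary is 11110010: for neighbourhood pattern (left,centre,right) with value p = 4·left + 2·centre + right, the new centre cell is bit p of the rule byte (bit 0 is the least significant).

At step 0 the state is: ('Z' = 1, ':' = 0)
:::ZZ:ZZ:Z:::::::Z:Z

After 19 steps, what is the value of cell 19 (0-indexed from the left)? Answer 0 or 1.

0

step 0: :::ZZ:ZZ:Z:::::::Z:Z
step 1: Z:Z:ZZ:ZZ:Z:::::Z:Z:
step 2: :Z:Z:ZZ:ZZ:Z:::Z:Z:Z
step 3: Z:Z:Z:ZZ:ZZ:Z:Z:Z:Z:
step 4: :Z:Z:Z:ZZ:ZZ:Z:Z:Z:Z
step 5: Z:Z:Z:Z:ZZ:ZZ:Z:Z:Z:
step 6: :Z:Z:Z:Z:ZZ:ZZ:Z:Z:Z
step 7: Z:Z:Z:Z:Z:ZZ:ZZ:Z:Z:
step 8: :Z:Z:Z:Z:Z:ZZ:ZZ:Z:Z
step 9: Z:Z:Z:Z:Z:Z:ZZ:ZZ:Z:
step 10: :Z:Z:Z:Z:Z:Z:ZZ:ZZ:Z
step 11: Z:Z:Z:Z:Z:Z:Z:ZZ:ZZ:
step 12: :Z:Z:Z:Z:Z:Z:Z:ZZ:ZZ
step 13: Z:Z:Z:Z:Z:Z:Z:Z:ZZ:Z
step 14: ZZ:Z:Z:Z:Z:Z:Z:Z:ZZ:
step 15: :ZZ:Z:Z:Z:Z:Z:Z:Z:ZZ
step 16: Z:ZZ:Z:Z:Z:Z:Z:Z:Z:Z
step 17: ZZ:ZZ:Z:Z:Z:Z:Z:Z:Z:
step 18: :ZZ:ZZ:Z:Z:Z:Z:Z:Z:Z
step 19: Z:ZZ:ZZ:Z:Z:Z:Z:Z:Z:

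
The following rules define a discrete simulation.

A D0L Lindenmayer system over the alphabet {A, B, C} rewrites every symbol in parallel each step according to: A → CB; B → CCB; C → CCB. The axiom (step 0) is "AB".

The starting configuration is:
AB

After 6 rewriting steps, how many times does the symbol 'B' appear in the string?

405

[0] AB
[1] CBCCB
[2] CCBCCBCCBCCBCCB
[3] CCBCCBCCBCCBCCBCCBCCBCCBCCBCCBCCBCCBCCBCCBCCB
[4] CCBCCBCCBCCBCCBCCBCCBCCBCCBCCBCCBCCBCCBCCBCCBCCBCCBCCBCCBC…BCCBCCBCCBCCBCCBCCBCCBCCBCCBCCBCCBCCBCCBCCBCCBCCBCCBCCBCCB  (len 135)
[5] CCBCCBCCBCCBCCBCCBCCBCCBCCBCCBCCBCCBCCBCCBCCBCCBCCBCCBCCBC…BCCBCCBCCBCCBCCBCCBCCBCCBCCBCCBCCBCCBCCBCCBCCBCCBCCBCCBCCB  (len 405)
[6] CCBCCBCCBCCBCCBCCBCCBCCBCCBCCBCCBCCBCCBCCBCCBCCBCCBCCBCCBC…BCCBCCBCCBCCBCCBCCBCCBCCBCCBCCBCCBCCBCCBCCBCCBCCBCCBCCBCCB  (len 1215)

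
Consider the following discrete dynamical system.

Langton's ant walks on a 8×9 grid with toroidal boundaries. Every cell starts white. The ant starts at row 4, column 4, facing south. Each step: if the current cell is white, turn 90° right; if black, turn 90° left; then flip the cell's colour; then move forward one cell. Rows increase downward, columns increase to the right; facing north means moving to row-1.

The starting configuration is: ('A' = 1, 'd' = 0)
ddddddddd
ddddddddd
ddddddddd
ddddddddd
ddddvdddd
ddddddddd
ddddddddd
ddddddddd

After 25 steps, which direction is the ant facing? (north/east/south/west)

0) ddddddddd
ddddddddd
ddddddddd
ddddddddd
ddddvdddd
ddddddddd
ddddddddd
ddddddddd
1) ddddddddd
ddddddddd
ddddddddd
ddddddddd
ddd<Adddd
ddddddddd
ddddddddd
ddddddddd
2) ddddddddd
ddddddddd
ddddddddd
ddd^ddddd
dddAAdddd
ddddddddd
ddddddddd
ddddddddd
3) ddddddddd
ddddddddd
ddddddddd
dddA>dddd
dddAAdddd
ddddddddd
ddddddddd
ddddddddd
4) ddddddddd
ddddddddd
ddddddddd
dddAAdddd
dddAvdddd
ddddddddd
ddddddddd
ddddddddd
5) ddddddddd
ddddddddd
ddddddddd
dddAAdddd
dddAd>ddd
ddddddddd
ddddddddd
ddddddddd
6) ddddddddd
ddddddddd
ddddddddd
dddAAdddd
dddAdAddd
dddddvddd
ddddddddd
ddddddddd
7) ddddddddd
ddddddddd
ddddddddd
dddAAdddd
dddAdAddd
dddd<Addd
ddddddddd
ddddddddd
8) ddddddddd
ddddddddd
ddddddddd
dddAAdddd
dddA^Addd
ddddAAddd
ddddddddd
ddddddddd
9) ddddddddd
ddddddddd
ddddddddd
dddAAdddd
dddAA>ddd
ddddAAddd
ddddddddd
ddddddddd
10) ddddddddd
ddddddddd
ddddddddd
dddAA^ddd
dddAAdddd
ddddAAddd
ddddddddd
ddddddddd
11) ddddddddd
ddddddddd
ddddddddd
dddAAA>dd
dddAAdddd
ddddAAddd
ddddddddd
ddddddddd
12) ddddddddd
ddddddddd
ddddddddd
dddAAAAdd
dddAAdvdd
ddddAAddd
ddddddddd
ddddddddd
13) ddddddddd
ddddddddd
ddddddddd
dddAAAAdd
dddAA<Add
ddddAAddd
ddddddddd
ddddddddd
14) ddddddddd
ddddddddd
ddddddddd
dddAA^Add
dddAAAAdd
ddddAAddd
ddddddddd
ddddddddd
15) ddddddddd
ddddddddd
ddddddddd
dddA<dAdd
dddAAAAdd
ddddAAddd
ddddddddd
ddddddddd
16) ddddddddd
ddddddddd
ddddddddd
dddAddAdd
dddAvAAdd
ddddAAddd
ddddddddd
ddddddddd
17) ddddddddd
ddddddddd
ddddddddd
dddAddAdd
dddAd>Add
ddddAAddd
ddddddddd
ddddddddd
18) ddddddddd
ddddddddd
ddddddddd
dddAd^Add
dddAddAdd
ddddAAddd
ddddddddd
ddddddddd
19) ddddddddd
ddddddddd
ddddddddd
dddAdA>dd
dddAddAdd
ddddAAddd
ddddddddd
ddddddddd
20) ddddddddd
ddddddddd
dddddd^dd
dddAdAddd
dddAddAdd
ddddAAddd
ddddddddd
ddddddddd
21) ddddddddd
ddddddddd
ddddddA>d
dddAdAddd
dddAddAdd
ddddAAddd
ddddddddd
ddddddddd
22) ddddddddd
ddddddddd
ddddddAAd
dddAdAdvd
dddAddAdd
ddddAAddd
ddddddddd
ddddddddd
23) ddddddddd
ddddddddd
ddddddAAd
dddAdA<Ad
dddAddAdd
ddddAAddd
ddddddddd
ddddddddd
24) ddddddddd
ddddddddd
dddddd^Ad
dddAdAAAd
dddAddAdd
ddddAAddd
ddddddddd
ddddddddd
25) ddddddddd
ddddddddd
ddddd<dAd
dddAdAAAd
dddAddAdd
ddddAAddd
ddddddddd
ddddddddd

west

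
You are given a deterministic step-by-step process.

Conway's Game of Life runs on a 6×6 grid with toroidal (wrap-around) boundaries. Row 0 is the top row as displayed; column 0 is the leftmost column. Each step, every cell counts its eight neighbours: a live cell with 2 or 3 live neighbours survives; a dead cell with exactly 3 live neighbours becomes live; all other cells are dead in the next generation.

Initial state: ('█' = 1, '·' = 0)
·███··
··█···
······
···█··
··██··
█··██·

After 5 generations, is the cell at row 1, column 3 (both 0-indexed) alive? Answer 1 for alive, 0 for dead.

gen 0: ·███··
··█···
······
···█··
··██··
█··██·
gen 1: ·█··█·
·███··
······
··██··
··█···
····█·
gen 2: ·█··█·
·███··
·█····
··██··
··█···
···█··
gen 3: ·█··█·
██·█··
·█····
·███··
··█···
··██··
gen 4: ██··█·
██····
···█··
·█·█··
······
·███··
gen 5: ···█·█
███··█
██····
··█···
·█·█··
████··

0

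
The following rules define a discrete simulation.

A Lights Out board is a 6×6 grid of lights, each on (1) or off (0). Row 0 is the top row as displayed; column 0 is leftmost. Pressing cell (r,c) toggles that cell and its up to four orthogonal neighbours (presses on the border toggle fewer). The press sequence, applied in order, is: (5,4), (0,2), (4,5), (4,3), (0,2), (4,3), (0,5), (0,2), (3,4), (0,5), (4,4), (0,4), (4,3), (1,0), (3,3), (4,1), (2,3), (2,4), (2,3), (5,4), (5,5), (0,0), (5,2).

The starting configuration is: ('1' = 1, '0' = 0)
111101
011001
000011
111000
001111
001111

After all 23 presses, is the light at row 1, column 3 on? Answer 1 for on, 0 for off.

step 0: 111101
011001
000011
111000
001111
001111
step 1: 111101
011001
000011
111000
001101
001000
step 2: 100001
010001
000011
111000
001101
001000
step 3: 100001
010001
000011
111001
001110
001001
step 4: 100001
010001
000011
111101
000000
001101
step 5: 111101
011001
000011
111101
000000
001101
step 6: 111101
011001
000011
111001
001110
001001
step 7: 111110
011000
000011
111001
001110
001001
step 8: 100010
010000
000011
111001
001110
001001
step 9: 100010
010000
000001
111110
001100
001001
step 10: 100001
010001
000001
111110
001100
001001
step 11: 100001
010001
000001
111100
001011
001011
step 12: 100110
010011
000001
111100
001011
001011
step 13: 100110
010011
000001
111000
000101
001111
step 14: 000110
100011
100001
111000
000101
001111
step 15: 000110
100011
100101
110110
000001
001111
step 16: 000110
100011
100101
100110
111001
011111
step 17: 000110
100111
101011
100010
111001
011111
step 18: 000110
100101
101100
100000
111001
011111
step 19: 000110
100001
100010
100100
111001
011111
step 20: 000110
100001
100010
100100
111011
011000
step 21: 000110
100001
100010
100100
111010
011011
step 22: 110110
000001
100010
100100
111010
011011
step 23: 110110
000001
100010
100100
110010
000111

0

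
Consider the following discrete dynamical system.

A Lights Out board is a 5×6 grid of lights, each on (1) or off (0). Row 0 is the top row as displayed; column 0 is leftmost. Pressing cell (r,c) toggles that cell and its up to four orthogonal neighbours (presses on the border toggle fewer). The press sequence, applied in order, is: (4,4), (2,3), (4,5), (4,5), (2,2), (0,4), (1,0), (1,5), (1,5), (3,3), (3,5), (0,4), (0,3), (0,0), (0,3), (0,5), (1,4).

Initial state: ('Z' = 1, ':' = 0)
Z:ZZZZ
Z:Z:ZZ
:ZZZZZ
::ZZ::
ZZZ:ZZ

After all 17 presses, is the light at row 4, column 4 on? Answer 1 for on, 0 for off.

0

gen 0: Z:ZZZZ
Z:Z:ZZ
:ZZZZZ
::ZZ::
ZZZ:ZZ
gen 1: Z:ZZZZ
Z:Z:ZZ
:ZZZZZ
::ZZZ:
ZZZZ::
gen 2: Z:ZZZZ
Z:ZZZZ
:Z:::Z
::Z:Z:
ZZZZ::
gen 3: Z:ZZZZ
Z:ZZZZ
:Z:::Z
::Z:ZZ
ZZZZZZ
gen 4: Z:ZZZZ
Z:ZZZZ
:Z:::Z
::Z:Z:
ZZZZ::
gen 5: Z:ZZZZ
Z::ZZZ
::ZZ:Z
::::Z:
ZZZZ::
gen 6: Z:Z:::
Z::Z:Z
::ZZ:Z
::::Z:
ZZZZ::
gen 7: ::Z:::
:Z:Z:Z
Z:ZZ:Z
::::Z:
ZZZZ::
gen 8: ::Z::Z
:Z:ZZ:
Z:ZZ::
::::Z:
ZZZZ::
gen 9: ::Z:::
:Z:Z:Z
Z:ZZ:Z
::::Z:
ZZZZ::
gen 10: ::Z:::
:Z:Z:Z
Z:Z::Z
::ZZ::
ZZZ:::
gen 11: ::Z:::
:Z:Z:Z
Z:Z:::
::ZZZZ
ZZZ::Z
gen 12: ::ZZZZ
:Z:ZZZ
Z:Z:::
::ZZZZ
ZZZ::Z
gen 13: :::::Z
:Z::ZZ
Z:Z:::
::ZZZZ
ZZZ::Z
gen 14: ZZ:::Z
ZZ::ZZ
Z:Z:::
::ZZZZ
ZZZ::Z
gen 15: ZZZZZZ
ZZ:ZZZ
Z:Z:::
::ZZZZ
ZZZ::Z
gen 16: ZZZZ::
ZZ:ZZ:
Z:Z:::
::ZZZZ
ZZZ::Z
gen 17: ZZZZZ:
ZZ:::Z
Z:Z:Z:
::ZZZZ
ZZZ::Z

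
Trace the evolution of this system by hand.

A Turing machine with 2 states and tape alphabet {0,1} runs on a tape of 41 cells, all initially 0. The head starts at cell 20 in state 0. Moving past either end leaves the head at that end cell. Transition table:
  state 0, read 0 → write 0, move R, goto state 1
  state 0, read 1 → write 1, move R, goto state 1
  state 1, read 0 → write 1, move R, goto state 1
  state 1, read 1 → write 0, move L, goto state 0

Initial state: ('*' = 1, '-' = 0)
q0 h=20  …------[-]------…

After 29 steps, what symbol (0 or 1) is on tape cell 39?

1

t=0: q0 h=20  …------[-]------…
t=1: q1 h=21  …------[-]------…
t=2: q1 h=22  …-----*[-]------…
t=3: q1 h=23  …----**[-]------…
t=4: q1 h=24  …---***[-]------…
t=5: q1 h=25  …--****[-]------…
t=6: q1 h=26  …-*****[-]------…
t=7: q1 h=27  …******[-]------…
t=8: q1 h=28  …******[-]------…
t=9: q1 h=29  …******[-]------…
t=10: q1 h=30  …******[-]------…
t=11: q1 h=31  …******[-]------…
t=12: q1 h=32  …******[-]------…
t=13: q1 h=33  …******[-]------…
t=14: q1 h=34  …******[-]------|
t=15: q1 h=35  …******[-]-----|
t=16: q1 h=36  …******[-]----|
t=17: q1 h=37  …******[-]---|
t=18: q1 h=38  …******[-]--|
t=19: q1 h=39  …******[-]-|
t=20: q1 h=40  …******[-]|
t=21: q1 h=40  …******[*]|
t=22: q0 h=39  …******[*]-|
t=23: q1 h=40  …******[-]|
t=24: q1 h=40  …******[*]|
t=25: q0 h=39  …******[*]-|
t=26: q1 h=40  …******[-]|
t=27: q1 h=40  …******[*]|
t=28: q0 h=39  …******[*]-|
t=29: q1 h=40  …******[-]|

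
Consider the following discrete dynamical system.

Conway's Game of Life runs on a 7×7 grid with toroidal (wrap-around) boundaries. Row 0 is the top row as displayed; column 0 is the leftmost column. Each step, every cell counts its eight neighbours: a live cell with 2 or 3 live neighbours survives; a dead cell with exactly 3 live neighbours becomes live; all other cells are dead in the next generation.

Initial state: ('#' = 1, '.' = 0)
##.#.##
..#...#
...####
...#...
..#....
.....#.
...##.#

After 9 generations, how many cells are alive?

0) ##.#.##
..#...#
...####
...#...
..#....
.....#.
...##.#
1) .#.#...
.##....
..#####
..##.#.
.......
...###.
..##...
2) .#.#...
##...#.
.....##
..#..##
..#..#.
..###..
.......
3) ###....
###.##.
.#..#..
....#..
.##..##
..###..
....#..
4) #.#.###
....###
###.#..
#####..
.##..#.
.##.#..
....#..
5) #......
..#....
.......
....###
.....#.
.##.##.
#.#.#.#
6) #..#..#
.......
.....#.
....###
...#...
###.#..
#.#.#.#
7) ##.#.##
......#
....###
....###
####..#
#.#.###
..#.#..
8) #######
.......
#...#..
.##....
..#....
....#..
..#....
9) #######
..#....
.#.....
.###...
.###...
...#...
#.#...#

19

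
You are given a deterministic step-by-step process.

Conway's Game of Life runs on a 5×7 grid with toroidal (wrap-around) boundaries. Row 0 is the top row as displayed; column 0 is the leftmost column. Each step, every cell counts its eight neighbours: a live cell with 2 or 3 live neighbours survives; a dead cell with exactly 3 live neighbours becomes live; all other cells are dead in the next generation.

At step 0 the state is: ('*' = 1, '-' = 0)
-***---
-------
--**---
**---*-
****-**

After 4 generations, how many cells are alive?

12

[0] -***---
-------
--**---
**---*-
****-**
[1] ---**-*
-*-----
-**----
-----*-
---*-*-
[2] --****-
**-*---
-**----
--*-*--
---*-**
[3] **---*-
*------
*------
-**-**-
------*
[4] **-----
*------
*-----*
**---**
--*-*-*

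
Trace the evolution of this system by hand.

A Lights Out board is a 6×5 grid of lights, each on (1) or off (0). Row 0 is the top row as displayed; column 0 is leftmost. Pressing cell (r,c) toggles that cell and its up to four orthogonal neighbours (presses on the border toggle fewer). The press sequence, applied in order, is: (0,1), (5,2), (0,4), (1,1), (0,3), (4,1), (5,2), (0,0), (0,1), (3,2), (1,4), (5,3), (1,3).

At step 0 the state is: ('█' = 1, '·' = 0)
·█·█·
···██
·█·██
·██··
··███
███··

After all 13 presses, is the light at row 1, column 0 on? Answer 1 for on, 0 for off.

t=0: ·█·█·
···██
·█·██
·██··
··███
███··
t=1: █·██·
·█·██
·█·██
·██··
··███
███··
t=2: █·██·
·█·██
·█·██
·██··
···██
█··█·
t=3: █·█·█
·█·█·
·█·██
·██··
···██
█··█·
t=4: ███·█
█·██·
···██
·██··
···██
█··█·
t=5: ██·█·
█·█··
···██
·██··
···██
█··█·
t=6: ██·█·
█·█··
···██
··█··
█████
██·█·
t=7: ██·█·
█·█··
···██
··█··
██·██
█·█··
t=8: ···█·
··█··
···██
··█··
██·██
█·█··
t=9: ████·
·██··
···██
··█··
██·██
█·█··
t=10: ████·
·██··
··███
·█·█·
█████
█·█··
t=11: █████
·████
··██·
·█·█·
█████
█·█··
t=12: █████
·████
··██·
·█·█·
███·█
█··██
t=13: ███·█
·█···
··█··
·█·█·
███·█
█··██

0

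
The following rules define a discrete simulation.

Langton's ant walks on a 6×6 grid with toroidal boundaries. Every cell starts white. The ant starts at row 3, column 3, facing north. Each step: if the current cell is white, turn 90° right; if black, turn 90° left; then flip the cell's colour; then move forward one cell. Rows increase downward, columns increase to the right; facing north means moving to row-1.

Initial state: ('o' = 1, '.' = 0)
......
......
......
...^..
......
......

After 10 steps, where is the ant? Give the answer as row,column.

4,2

0) ......
......
......
...^..
......
......
1) ......
......
......
...o>.
......
......
2) ......
......
......
...oo.
....v.
......
3) ......
......
......
...oo.
...<o.
......
4) ......
......
......
...^o.
...oo.
......
5) ......
......
......
..<.o.
...oo.
......
6) ......
......
..^...
..o.o.
...oo.
......
7) ......
......
..o>..
..o.o.
...oo.
......
8) ......
......
..oo..
..ovo.
...oo.
......
9) ......
......
..oo..
..<oo.
...oo.
......
10) ......
......
..oo..
...oo.
..voo.
......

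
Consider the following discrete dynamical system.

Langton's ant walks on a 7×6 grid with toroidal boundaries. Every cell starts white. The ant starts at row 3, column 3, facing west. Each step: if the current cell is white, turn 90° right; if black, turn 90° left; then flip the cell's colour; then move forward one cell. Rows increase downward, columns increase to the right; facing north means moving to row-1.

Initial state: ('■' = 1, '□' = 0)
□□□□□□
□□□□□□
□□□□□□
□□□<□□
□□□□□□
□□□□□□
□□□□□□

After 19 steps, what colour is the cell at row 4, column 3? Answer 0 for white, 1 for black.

0

[0] □□□□□□
□□□□□□
□□□□□□
□□□<□□
□□□□□□
□□□□□□
□□□□□□
[1] □□□□□□
□□□□□□
□□□^□□
□□□■□□
□□□□□□
□□□□□□
□□□□□□
[2] □□□□□□
□□□□□□
□□□■>□
□□□■□□
□□□□□□
□□□□□□
□□□□□□
[3] □□□□□□
□□□□□□
□□□■■□
□□□■v□
□□□□□□
□□□□□□
□□□□□□
[4] □□□□□□
□□□□□□
□□□■■□
□□□<■□
□□□□□□
□□□□□□
□□□□□□
[5] □□□□□□
□□□□□□
□□□■■□
□□□□■□
□□□v□□
□□□□□□
□□□□□□
[6] □□□□□□
□□□□□□
□□□■■□
□□□□■□
□□<■□□
□□□□□□
□□□□□□
[7] □□□□□□
□□□□□□
□□□■■□
□□^□■□
□□■■□□
□□□□□□
□□□□□□
[8] □□□□□□
□□□□□□
□□□■■□
□□■>■□
□□■■□□
□□□□□□
□□□□□□
[9] □□□□□□
□□□□□□
□□□■■□
□□■■■□
□□■v□□
□□□□□□
□□□□□□
[10] □□□□□□
□□□□□□
□□□■■□
□□■■■□
□□■□>□
□□□□□□
□□□□□□
[11] □□□□□□
□□□□□□
□□□■■□
□□■■■□
□□■□■□
□□□□v□
□□□□□□
[12] □□□□□□
□□□□□□
□□□■■□
□□■■■□
□□■□■□
□□□<■□
□□□□□□
[13] □□□□□□
□□□□□□
□□□■■□
□□■■■□
□□■^■□
□□□■■□
□□□□□□
[14] □□□□□□
□□□□□□
□□□■■□
□□■■■□
□□■■>□
□□□■■□
□□□□□□
[15] □□□□□□
□□□□□□
□□□■■□
□□■■^□
□□■■□□
□□□■■□
□□□□□□
[16] □□□□□□
□□□□□□
□□□■■□
□□■<□□
□□■■□□
□□□■■□
□□□□□□
[17] □□□□□□
□□□□□□
□□□■■□
□□■□□□
□□■v□□
□□□■■□
□□□□□□
[18] □□□□□□
□□□□□□
□□□■■□
□□■□□□
□□■□>□
□□□■■□
□□□□□□
[19] □□□□□□
□□□□□□
□□□■■□
□□■□□□
□□■□■□
□□□■v□
□□□□□□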